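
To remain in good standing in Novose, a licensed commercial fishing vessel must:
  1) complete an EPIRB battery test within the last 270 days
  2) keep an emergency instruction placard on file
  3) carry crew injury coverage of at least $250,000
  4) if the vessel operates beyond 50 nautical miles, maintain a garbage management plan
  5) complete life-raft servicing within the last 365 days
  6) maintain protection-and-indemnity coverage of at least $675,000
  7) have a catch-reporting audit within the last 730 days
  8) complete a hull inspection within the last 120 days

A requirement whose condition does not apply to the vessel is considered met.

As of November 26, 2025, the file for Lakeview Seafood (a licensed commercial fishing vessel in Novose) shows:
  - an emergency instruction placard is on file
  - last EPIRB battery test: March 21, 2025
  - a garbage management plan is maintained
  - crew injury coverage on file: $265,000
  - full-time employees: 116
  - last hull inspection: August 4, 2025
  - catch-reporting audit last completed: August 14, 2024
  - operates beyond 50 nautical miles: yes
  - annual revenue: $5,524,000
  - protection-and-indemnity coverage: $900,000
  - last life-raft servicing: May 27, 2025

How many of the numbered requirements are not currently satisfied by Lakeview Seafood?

0

1. EPIRB battery test 250 days ago vs limit 270 → met
2. emergency instruction placard present → met
3. crew injury coverage $265,000 ≥ $250,000 → met
4. condition 'operates beyond 50 nautical miles' holds; garbage management plan present → met
5. life-raft servicing 183 days ago vs limit 365 → met
6. protection-and-indemnity coverage $900,000 ≥ $675,000 → met
7. catch-reporting audit 469 days ago vs limit 730 → met
8. hull inspection 114 days ago vs limit 120 → met
Not met: 0 of 8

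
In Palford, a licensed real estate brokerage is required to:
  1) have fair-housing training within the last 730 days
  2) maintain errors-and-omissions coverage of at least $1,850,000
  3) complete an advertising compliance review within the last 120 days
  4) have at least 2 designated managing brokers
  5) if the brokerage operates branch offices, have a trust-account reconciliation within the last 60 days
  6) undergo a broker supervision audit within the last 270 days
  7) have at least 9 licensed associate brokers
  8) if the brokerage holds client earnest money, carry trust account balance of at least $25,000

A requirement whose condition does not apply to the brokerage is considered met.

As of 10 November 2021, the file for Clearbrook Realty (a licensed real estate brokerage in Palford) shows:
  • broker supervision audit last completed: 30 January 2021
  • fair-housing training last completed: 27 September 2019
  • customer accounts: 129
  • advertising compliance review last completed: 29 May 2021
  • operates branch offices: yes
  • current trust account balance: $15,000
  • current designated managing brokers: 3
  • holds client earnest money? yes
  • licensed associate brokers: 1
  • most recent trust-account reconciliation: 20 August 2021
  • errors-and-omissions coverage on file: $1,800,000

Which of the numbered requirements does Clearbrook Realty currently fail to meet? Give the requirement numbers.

1, 2, 3, 5, 6, 7, 8

1. fair-housing training 775 days ago vs limit 730 → not met
2. errors-and-omissions coverage $1,800,000 < $1,850,000 → not met
3. advertising compliance review 165 days ago vs limit 120 → not met
4. designated managing brokers 3 ≥ 2 → met
5. condition 'operates branch offices' holds; trust-account reconciliation 82 days ago vs limit 60 → not met
6. broker supervision audit 284 days ago vs limit 270 → not met
7. licensed associate brokers 1 < 9 → not met
8. condition 'holds client earnest money' holds; trust account balance $15,000 < $25,000 → not met
Not met: 1, 2, 3, 5, 6, 7, 8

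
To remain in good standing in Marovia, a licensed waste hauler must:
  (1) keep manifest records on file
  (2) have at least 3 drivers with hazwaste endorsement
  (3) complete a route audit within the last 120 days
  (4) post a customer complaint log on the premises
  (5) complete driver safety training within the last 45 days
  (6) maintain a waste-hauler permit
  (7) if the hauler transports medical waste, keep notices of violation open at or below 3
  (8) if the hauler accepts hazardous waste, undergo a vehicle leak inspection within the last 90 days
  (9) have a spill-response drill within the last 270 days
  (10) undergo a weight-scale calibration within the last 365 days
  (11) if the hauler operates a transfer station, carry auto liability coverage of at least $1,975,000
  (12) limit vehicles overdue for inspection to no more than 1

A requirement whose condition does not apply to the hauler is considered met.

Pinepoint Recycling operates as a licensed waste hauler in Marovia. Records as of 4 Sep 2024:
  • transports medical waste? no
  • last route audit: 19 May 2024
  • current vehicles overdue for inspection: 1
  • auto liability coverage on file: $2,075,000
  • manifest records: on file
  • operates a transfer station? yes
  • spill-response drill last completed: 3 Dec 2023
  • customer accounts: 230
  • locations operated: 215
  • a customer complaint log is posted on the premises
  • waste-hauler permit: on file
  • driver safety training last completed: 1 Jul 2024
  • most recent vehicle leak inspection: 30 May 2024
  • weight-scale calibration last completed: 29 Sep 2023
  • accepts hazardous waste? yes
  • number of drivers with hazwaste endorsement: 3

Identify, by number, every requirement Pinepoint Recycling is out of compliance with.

1. manifest records present → met
2. drivers with hazwaste endorsement 3 ≥ 3 → met
3. route audit 108 days ago vs limit 120 → met
4. customer complaint log present → met
5. driver safety training 65 days ago vs limit 45 → not met
6. waste-hauler permit present → met
7. condition 'transports medical waste' does not hold → requirement n/a → met
8. condition 'accepts hazardous waste' holds; vehicle leak inspection 97 days ago vs limit 90 → not met
9. spill-response drill 276 days ago vs limit 270 → not met
10. weight-scale calibration 341 days ago vs limit 365 → met
11. condition 'operates a transfer station' holds; auto liability coverage $2,075,000 ≥ $1,975,000 → met
12. vehicles overdue for inspection 1 ≤ 1 → met
Not met: 5, 8, 9

5, 8, 9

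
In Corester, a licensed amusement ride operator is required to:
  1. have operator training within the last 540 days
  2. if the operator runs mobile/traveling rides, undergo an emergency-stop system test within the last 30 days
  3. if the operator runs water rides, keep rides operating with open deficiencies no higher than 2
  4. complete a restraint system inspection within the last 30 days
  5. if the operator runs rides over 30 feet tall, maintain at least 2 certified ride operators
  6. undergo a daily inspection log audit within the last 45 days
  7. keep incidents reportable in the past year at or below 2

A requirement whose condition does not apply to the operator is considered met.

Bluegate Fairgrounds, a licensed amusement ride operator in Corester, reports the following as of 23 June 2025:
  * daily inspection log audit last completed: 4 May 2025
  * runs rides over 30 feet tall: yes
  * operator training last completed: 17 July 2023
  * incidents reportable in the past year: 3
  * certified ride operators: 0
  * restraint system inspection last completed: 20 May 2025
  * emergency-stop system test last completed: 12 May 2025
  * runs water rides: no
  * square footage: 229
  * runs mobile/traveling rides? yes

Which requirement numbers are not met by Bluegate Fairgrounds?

1, 2, 4, 5, 6, 7

1. operator training 707 days ago vs limit 540 → not met
2. condition 'runs mobile/traveling rides' holds; emergency-stop system test 42 days ago vs limit 30 → not met
3. condition 'runs water rides' does not hold → requirement n/a → met
4. restraint system inspection 34 days ago vs limit 30 → not met
5. condition 'runs rides over 30 feet tall' holds; certified ride operators 0 < 2 → not met
6. daily inspection log audit 50 days ago vs limit 45 → not met
7. incidents reportable in the past year 3 > 2 → not met
Not met: 1, 2, 4, 5, 6, 7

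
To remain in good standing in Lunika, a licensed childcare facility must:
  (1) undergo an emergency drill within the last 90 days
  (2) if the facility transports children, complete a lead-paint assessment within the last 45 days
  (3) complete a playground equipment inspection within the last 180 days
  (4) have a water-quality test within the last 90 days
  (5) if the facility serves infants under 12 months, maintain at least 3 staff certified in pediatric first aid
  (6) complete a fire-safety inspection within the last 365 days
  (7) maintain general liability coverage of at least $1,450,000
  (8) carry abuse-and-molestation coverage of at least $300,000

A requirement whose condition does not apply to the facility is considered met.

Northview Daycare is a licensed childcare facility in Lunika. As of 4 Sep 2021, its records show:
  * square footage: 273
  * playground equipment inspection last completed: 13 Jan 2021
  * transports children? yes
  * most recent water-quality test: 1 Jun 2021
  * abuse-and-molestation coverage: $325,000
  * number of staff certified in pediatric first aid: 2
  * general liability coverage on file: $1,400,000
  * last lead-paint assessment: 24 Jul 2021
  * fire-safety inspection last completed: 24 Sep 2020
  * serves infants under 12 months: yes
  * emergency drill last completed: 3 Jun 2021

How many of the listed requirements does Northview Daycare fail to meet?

1. emergency drill 93 days ago vs limit 90 → not met
2. condition 'transports children' holds; lead-paint assessment 42 days ago vs limit 45 → met
3. playground equipment inspection 234 days ago vs limit 180 → not met
4. water-quality test 95 days ago vs limit 90 → not met
5. condition 'serves infants under 12 months' holds; staff certified in pediatric first aid 2 < 3 → not met
6. fire-safety inspection 345 days ago vs limit 365 → met
7. general liability coverage $1,400,000 < $1,450,000 → not met
8. abuse-and-molestation coverage $325,000 ≥ $300,000 → met
Not met: 5 of 8

5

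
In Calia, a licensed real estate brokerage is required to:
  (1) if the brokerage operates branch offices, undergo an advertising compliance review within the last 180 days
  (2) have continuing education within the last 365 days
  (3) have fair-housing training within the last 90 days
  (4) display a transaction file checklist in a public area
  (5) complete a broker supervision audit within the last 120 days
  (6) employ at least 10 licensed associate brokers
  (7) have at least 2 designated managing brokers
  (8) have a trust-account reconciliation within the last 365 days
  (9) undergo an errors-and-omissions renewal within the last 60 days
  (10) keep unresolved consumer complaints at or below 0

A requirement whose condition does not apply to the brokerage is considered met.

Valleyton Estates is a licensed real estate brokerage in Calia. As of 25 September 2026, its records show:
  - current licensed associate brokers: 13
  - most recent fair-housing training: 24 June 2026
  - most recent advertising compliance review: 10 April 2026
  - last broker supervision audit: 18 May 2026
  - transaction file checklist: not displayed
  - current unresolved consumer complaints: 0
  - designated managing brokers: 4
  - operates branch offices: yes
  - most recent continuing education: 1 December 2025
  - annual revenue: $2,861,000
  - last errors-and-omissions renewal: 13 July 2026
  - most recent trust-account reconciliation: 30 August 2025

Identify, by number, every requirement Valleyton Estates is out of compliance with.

1. condition 'operates branch offices' holds; advertising compliance review 168 days ago vs limit 180 → met
2. continuing education 298 days ago vs limit 365 → met
3. fair-housing training 93 days ago vs limit 90 → not met
4. transaction file checklist absent → not met
5. broker supervision audit 130 days ago vs limit 120 → not met
6. licensed associate brokers 13 ≥ 10 → met
7. designated managing brokers 4 ≥ 2 → met
8. trust-account reconciliation 391 days ago vs limit 365 → not met
9. errors-and-omissions renewal 74 days ago vs limit 60 → not met
10. unresolved consumer complaints 0 ≤ 0 → met
Not met: 3, 4, 5, 8, 9

3, 4, 5, 8, 9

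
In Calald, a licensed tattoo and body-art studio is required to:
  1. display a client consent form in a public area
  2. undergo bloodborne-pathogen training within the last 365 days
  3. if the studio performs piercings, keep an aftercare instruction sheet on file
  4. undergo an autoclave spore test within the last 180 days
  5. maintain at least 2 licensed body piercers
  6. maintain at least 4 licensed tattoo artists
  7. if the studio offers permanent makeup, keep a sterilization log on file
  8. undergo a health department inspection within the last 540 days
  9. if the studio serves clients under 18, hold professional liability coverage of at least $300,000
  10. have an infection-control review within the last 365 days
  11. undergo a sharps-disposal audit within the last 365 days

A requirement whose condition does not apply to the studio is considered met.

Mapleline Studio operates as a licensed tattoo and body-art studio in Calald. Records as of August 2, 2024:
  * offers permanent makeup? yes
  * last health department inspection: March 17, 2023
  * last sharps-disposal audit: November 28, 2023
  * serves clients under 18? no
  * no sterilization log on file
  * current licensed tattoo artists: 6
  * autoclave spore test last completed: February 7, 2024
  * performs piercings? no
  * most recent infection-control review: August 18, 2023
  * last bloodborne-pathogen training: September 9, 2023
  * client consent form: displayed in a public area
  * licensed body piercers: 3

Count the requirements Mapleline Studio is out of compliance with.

1. client consent form present → met
2. bloodborne-pathogen training 328 days ago vs limit 365 → met
3. condition 'performs piercings' does not hold → requirement n/a → met
4. autoclave spore test 177 days ago vs limit 180 → met
5. licensed body piercers 3 ≥ 2 → met
6. licensed tattoo artists 6 ≥ 4 → met
7. condition 'offers permanent makeup' holds; sterilization log absent → not met
8. health department inspection 504 days ago vs limit 540 → met
9. condition 'serves clients under 18' does not hold → requirement n/a → met
10. infection-control review 350 days ago vs limit 365 → met
11. sharps-disposal audit 248 days ago vs limit 365 → met
Not met: 1 of 11

1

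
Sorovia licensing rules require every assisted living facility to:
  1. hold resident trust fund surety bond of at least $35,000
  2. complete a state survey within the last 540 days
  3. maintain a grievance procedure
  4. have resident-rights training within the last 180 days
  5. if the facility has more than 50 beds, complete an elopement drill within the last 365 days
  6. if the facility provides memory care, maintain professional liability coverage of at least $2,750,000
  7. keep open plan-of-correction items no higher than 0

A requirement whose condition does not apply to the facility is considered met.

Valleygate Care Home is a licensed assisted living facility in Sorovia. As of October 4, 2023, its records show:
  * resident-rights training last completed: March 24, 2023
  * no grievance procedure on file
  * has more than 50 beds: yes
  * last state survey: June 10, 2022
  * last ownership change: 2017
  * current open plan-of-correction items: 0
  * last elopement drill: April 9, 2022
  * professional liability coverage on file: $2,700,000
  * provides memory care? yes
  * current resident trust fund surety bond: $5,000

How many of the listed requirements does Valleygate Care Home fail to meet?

5

1. resident trust fund surety bond $5,000 < $35,000 → not met
2. state survey 481 days ago vs limit 540 → met
3. grievance procedure absent → not met
4. resident-rights training 194 days ago vs limit 180 → not met
5. condition 'has more than 50 beds' holds; elopement drill 543 days ago vs limit 365 → not met
6. condition 'provides memory care' holds; professional liability coverage $2,700,000 < $2,750,000 → not met
7. open plan-of-correction items 0 ≤ 0 → met
Not met: 5 of 7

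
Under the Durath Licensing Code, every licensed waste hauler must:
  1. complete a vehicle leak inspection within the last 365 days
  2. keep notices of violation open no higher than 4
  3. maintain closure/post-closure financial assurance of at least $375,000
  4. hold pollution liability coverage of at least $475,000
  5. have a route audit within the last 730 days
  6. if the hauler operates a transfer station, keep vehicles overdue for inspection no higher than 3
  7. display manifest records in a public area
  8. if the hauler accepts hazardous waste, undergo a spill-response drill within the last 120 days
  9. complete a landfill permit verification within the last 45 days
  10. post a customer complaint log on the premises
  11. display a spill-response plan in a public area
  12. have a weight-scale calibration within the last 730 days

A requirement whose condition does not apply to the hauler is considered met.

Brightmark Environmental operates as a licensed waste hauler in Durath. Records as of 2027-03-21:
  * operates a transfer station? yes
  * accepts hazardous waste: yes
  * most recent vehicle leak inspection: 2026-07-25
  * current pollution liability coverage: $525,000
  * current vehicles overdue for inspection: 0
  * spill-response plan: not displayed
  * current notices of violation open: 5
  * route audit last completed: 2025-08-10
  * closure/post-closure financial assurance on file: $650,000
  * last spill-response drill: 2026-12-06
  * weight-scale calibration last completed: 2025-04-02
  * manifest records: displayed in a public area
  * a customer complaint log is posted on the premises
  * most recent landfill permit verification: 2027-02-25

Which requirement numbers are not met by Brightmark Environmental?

2, 11

1. vehicle leak inspection 239 days ago vs limit 365 → met
2. notices of violation open 5 > 4 → not met
3. closure/post-closure financial assurance $650,000 ≥ $375,000 → met
4. pollution liability coverage $525,000 ≥ $475,000 → met
5. route audit 588 days ago vs limit 730 → met
6. condition 'operates a transfer station' holds; vehicles overdue for inspection 0 ≤ 3 → met
7. manifest records present → met
8. condition 'accepts hazardous waste' holds; spill-response drill 105 days ago vs limit 120 → met
9. landfill permit verification 24 days ago vs limit 45 → met
10. customer complaint log present → met
11. spill-response plan absent → not met
12. weight-scale calibration 718 days ago vs limit 730 → met
Not met: 2, 11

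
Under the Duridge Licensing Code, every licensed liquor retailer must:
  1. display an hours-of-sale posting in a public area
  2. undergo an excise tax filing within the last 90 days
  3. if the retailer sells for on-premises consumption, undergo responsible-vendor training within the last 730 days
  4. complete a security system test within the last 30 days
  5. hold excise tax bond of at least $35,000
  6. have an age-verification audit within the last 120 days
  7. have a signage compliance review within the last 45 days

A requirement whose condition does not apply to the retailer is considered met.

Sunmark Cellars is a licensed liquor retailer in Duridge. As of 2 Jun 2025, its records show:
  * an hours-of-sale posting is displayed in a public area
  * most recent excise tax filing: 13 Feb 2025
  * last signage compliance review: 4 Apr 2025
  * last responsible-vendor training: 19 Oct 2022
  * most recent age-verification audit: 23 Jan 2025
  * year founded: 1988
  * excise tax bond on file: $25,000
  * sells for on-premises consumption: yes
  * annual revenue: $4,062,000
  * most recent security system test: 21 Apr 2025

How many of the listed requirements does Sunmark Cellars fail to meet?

6

1. hours-of-sale posting present → met
2. excise tax filing 109 days ago vs limit 90 → not met
3. condition 'sells for on-premises consumption' holds; responsible-vendor training 957 days ago vs limit 730 → not met
4. security system test 42 days ago vs limit 30 → not met
5. excise tax bond $25,000 < $35,000 → not met
6. age-verification audit 130 days ago vs limit 120 → not met
7. signage compliance review 59 days ago vs limit 45 → not met
Not met: 6 of 7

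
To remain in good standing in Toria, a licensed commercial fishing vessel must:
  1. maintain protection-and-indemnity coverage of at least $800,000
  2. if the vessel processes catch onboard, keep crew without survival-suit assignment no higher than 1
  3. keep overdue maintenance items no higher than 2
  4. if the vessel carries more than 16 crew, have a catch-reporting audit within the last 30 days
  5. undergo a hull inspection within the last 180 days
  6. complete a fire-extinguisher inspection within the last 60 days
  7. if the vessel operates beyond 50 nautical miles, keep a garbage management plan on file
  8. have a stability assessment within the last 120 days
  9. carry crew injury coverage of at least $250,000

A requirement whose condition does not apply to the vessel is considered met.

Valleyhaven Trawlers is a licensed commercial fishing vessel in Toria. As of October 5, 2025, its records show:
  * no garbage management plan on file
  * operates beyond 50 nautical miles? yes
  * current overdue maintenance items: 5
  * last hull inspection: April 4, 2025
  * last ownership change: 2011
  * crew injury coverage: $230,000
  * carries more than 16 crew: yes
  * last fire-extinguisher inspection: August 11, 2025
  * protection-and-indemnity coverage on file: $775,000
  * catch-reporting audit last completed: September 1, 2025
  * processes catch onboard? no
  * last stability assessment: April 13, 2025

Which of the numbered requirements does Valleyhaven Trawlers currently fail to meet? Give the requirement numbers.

1, 3, 4, 5, 7, 8, 9

1. protection-and-indemnity coverage $775,000 < $800,000 → not met
2. condition 'processes catch onboard' does not hold → requirement n/a → met
3. overdue maintenance items 5 > 2 → not met
4. condition 'carries more than 16 crew' holds; catch-reporting audit 34 days ago vs limit 30 → not met
5. hull inspection 184 days ago vs limit 180 → not met
6. fire-extinguisher inspection 55 days ago vs limit 60 → met
7. condition 'operates beyond 50 nautical miles' holds; garbage management plan absent → not met
8. stability assessment 175 days ago vs limit 120 → not met
9. crew injury coverage $230,000 < $250,000 → not met
Not met: 1, 3, 4, 5, 7, 8, 9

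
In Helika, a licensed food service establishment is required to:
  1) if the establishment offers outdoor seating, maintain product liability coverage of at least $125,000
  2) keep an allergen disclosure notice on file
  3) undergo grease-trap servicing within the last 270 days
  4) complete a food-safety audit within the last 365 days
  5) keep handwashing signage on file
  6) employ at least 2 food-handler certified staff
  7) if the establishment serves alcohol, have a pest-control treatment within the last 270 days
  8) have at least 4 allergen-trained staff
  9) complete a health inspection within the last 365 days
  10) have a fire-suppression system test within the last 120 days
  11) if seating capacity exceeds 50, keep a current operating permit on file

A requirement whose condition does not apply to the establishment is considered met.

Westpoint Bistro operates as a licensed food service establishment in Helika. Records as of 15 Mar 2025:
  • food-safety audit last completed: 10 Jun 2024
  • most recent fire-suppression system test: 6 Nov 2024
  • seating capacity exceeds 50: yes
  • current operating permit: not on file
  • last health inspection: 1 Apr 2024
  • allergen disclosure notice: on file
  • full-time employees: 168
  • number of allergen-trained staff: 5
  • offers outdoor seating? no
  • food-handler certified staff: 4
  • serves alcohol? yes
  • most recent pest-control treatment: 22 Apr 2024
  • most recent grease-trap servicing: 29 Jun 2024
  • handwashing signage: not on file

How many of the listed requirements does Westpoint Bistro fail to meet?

1. condition 'offers outdoor seating' does not hold → requirement n/a → met
2. allergen disclosure notice present → met
3. grease-trap servicing 259 days ago vs limit 270 → met
4. food-safety audit 278 days ago vs limit 365 → met
5. handwashing signage absent → not met
6. food-handler certified staff 4 ≥ 2 → met
7. condition 'serves alcohol' holds; pest-control treatment 327 days ago vs limit 270 → not met
8. allergen-trained staff 5 ≥ 4 → met
9. health inspection 348 days ago vs limit 365 → met
10. fire-suppression system test 129 days ago vs limit 120 → not met
11. condition 'seating capacity exceeds 50' holds; current operating permit absent → not met
Not met: 4 of 11

4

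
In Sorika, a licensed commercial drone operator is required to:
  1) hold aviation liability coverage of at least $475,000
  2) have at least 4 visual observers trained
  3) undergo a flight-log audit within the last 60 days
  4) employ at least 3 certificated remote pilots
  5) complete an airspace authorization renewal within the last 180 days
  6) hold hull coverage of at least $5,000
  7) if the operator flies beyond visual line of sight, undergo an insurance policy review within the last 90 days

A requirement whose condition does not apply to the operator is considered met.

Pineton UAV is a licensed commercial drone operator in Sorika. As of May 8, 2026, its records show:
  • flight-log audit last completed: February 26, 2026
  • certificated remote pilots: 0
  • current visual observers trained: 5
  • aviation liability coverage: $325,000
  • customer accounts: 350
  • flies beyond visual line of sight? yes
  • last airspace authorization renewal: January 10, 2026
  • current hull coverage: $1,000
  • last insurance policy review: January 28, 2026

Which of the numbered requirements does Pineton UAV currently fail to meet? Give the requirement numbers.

1, 3, 4, 6, 7

1. aviation liability coverage $325,000 < $475,000 → not met
2. visual observers trained 5 ≥ 4 → met
3. flight-log audit 71 days ago vs limit 60 → not met
4. certificated remote pilots 0 < 3 → not met
5. airspace authorization renewal 118 days ago vs limit 180 → met
6. hull coverage $1,000 < $5,000 → not met
7. condition 'flies beyond visual line of sight' holds; insurance policy review 100 days ago vs limit 90 → not met
Not met: 1, 3, 4, 6, 7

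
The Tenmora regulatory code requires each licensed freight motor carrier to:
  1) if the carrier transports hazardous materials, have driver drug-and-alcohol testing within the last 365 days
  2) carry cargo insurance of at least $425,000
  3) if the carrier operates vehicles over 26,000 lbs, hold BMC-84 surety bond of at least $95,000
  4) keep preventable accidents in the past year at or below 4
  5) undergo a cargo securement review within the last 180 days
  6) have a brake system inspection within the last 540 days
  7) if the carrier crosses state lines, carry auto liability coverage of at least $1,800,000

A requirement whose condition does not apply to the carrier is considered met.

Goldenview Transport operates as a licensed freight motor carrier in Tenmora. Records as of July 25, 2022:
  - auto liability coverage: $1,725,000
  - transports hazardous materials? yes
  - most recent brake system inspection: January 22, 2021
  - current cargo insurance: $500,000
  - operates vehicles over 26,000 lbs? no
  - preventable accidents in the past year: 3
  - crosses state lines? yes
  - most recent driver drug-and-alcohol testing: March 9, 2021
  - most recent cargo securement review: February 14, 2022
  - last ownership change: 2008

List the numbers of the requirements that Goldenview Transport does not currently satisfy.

1. condition 'transports hazardous materials' holds; driver drug-and-alcohol testing 503 days ago vs limit 365 → not met
2. cargo insurance $500,000 ≥ $425,000 → met
3. condition 'operates vehicles over 26,000 lbs' does not hold → requirement n/a → met
4. preventable accidents in the past year 3 ≤ 4 → met
5. cargo securement review 161 days ago vs limit 180 → met
6. brake system inspection 549 days ago vs limit 540 → not met
7. condition 'crosses state lines' holds; auto liability coverage $1,725,000 < $1,800,000 → not met
Not met: 1, 6, 7

1, 6, 7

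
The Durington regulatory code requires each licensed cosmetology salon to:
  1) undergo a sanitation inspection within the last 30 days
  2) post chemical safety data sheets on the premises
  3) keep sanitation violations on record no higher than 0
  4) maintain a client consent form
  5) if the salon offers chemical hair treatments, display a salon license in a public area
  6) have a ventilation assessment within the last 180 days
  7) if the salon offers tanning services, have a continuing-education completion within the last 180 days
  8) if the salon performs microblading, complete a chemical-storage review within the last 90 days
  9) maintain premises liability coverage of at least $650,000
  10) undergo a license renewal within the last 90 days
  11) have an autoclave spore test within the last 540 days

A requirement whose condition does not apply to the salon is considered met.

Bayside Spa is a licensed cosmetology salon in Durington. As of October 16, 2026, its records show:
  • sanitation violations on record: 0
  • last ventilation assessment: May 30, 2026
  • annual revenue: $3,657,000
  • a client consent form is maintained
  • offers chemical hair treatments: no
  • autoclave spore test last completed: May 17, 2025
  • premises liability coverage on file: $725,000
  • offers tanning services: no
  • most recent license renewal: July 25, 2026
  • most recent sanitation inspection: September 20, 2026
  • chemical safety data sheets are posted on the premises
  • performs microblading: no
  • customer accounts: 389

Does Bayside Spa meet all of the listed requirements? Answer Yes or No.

Yes

1. sanitation inspection 26 days ago vs limit 30 → met
2. chemical safety data sheets present → met
3. sanitation violations on record 0 ≤ 0 → met
4. client consent form present → met
5. condition 'offers chemical hair treatments' does not hold → requirement n/a → met
6. ventilation assessment 139 days ago vs limit 180 → met
7. condition 'offers tanning services' does not hold → requirement n/a → met
8. condition 'performs microblading' does not hold → requirement n/a → met
9. premises liability coverage $725,000 ≥ $650,000 → met
10. license renewal 83 days ago vs limit 90 → met
11. autoclave spore test 517 days ago vs limit 540 → met
All met.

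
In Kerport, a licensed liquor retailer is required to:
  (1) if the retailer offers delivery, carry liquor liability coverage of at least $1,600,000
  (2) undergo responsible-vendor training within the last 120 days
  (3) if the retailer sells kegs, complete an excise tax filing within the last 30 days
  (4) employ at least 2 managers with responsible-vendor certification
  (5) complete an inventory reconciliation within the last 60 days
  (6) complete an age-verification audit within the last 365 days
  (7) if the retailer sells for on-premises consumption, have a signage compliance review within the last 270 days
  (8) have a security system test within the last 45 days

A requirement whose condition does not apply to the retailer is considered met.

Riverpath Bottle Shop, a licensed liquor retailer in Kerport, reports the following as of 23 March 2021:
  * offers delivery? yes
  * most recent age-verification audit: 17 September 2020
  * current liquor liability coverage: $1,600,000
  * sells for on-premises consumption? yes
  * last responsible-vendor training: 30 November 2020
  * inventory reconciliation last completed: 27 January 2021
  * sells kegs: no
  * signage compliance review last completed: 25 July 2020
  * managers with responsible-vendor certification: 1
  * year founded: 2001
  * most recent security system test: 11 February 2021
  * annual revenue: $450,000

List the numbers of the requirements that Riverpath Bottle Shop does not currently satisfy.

1. condition 'offers delivery' holds; liquor liability coverage $1,600,000 ≥ $1,600,000 → met
2. responsible-vendor training 113 days ago vs limit 120 → met
3. condition 'sells kegs' does not hold → requirement n/a → met
4. managers with responsible-vendor certification 1 < 2 → not met
5. inventory reconciliation 55 days ago vs limit 60 → met
6. age-verification audit 187 days ago vs limit 365 → met
7. condition 'sells for on-premises consumption' holds; signage compliance review 241 days ago vs limit 270 → met
8. security system test 40 days ago vs limit 45 → met
Not met: 4

4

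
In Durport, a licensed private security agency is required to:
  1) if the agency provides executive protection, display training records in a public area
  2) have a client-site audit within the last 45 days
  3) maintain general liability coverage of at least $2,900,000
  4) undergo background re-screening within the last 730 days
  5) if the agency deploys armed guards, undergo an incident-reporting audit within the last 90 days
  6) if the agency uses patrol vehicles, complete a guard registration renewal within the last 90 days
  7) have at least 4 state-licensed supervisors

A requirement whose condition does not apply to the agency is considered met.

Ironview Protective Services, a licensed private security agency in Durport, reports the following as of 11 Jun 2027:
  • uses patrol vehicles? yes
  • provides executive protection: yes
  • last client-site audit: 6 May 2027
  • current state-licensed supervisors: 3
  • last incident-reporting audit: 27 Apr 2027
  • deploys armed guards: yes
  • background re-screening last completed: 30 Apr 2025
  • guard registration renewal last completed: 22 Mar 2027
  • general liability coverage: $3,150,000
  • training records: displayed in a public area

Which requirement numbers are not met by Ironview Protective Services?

4, 7

1. condition 'provides executive protection' holds; training records present → met
2. client-site audit 36 days ago vs limit 45 → met
3. general liability coverage $3,150,000 ≥ $2,900,000 → met
4. background re-screening 772 days ago vs limit 730 → not met
5. condition 'deploys armed guards' holds; incident-reporting audit 45 days ago vs limit 90 → met
6. condition 'uses patrol vehicles' holds; guard registration renewal 81 days ago vs limit 90 → met
7. state-licensed supervisors 3 < 4 → not met
Not met: 4, 7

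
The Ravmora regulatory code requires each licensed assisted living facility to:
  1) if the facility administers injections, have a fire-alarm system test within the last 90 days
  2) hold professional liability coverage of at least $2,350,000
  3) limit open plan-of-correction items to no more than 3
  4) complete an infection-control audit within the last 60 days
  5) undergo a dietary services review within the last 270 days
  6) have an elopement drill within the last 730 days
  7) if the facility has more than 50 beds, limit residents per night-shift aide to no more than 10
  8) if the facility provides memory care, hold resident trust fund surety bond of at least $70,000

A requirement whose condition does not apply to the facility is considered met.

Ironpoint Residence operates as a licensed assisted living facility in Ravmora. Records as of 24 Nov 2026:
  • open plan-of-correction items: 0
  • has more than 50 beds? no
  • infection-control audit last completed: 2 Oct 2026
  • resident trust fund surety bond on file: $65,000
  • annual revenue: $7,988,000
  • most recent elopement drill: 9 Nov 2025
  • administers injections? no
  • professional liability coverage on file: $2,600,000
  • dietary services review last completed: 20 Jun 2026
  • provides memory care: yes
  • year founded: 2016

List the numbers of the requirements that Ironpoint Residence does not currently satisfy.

8

1. condition 'administers injections' does not hold → requirement n/a → met
2. professional liability coverage $2,600,000 ≥ $2,350,000 → met
3. open plan-of-correction items 0 ≤ 3 → met
4. infection-control audit 53 days ago vs limit 60 → met
5. dietary services review 157 days ago vs limit 270 → met
6. elopement drill 380 days ago vs limit 730 → met
7. condition 'has more than 50 beds' does not hold → requirement n/a → met
8. condition 'provides memory care' holds; resident trust fund surety bond $65,000 < $70,000 → not met
Not met: 8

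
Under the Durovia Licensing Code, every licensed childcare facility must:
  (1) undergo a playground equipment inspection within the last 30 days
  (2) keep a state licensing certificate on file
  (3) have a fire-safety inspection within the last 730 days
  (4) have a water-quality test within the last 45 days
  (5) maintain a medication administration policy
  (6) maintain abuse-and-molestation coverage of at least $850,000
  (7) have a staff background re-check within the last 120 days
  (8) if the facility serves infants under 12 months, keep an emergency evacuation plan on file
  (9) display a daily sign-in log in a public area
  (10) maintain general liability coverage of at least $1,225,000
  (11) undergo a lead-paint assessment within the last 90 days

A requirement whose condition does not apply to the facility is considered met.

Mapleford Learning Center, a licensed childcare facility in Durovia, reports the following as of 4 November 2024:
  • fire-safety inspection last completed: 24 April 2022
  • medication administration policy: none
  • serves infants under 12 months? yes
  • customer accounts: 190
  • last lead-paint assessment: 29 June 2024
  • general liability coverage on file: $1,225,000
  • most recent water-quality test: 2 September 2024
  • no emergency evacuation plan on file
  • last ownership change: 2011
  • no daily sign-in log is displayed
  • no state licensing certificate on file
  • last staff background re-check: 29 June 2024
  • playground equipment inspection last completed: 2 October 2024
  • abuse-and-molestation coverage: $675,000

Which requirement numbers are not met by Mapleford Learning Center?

1. playground equipment inspection 33 days ago vs limit 30 → not met
2. state licensing certificate absent → not met
3. fire-safety inspection 925 days ago vs limit 730 → not met
4. water-quality test 63 days ago vs limit 45 → not met
5. medication administration policy absent → not met
6. abuse-and-molestation coverage $675,000 < $850,000 → not met
7. staff background re-check 128 days ago vs limit 120 → not met
8. condition 'serves infants under 12 months' holds; emergency evacuation plan absent → not met
9. daily sign-in log absent → not met
10. general liability coverage $1,225,000 ≥ $1,225,000 → met
11. lead-paint assessment 128 days ago vs limit 90 → not met
Not met: 1, 2, 3, 4, 5, 6, 7, 8, 9, 11

1, 2, 3, 4, 5, 6, 7, 8, 9, 11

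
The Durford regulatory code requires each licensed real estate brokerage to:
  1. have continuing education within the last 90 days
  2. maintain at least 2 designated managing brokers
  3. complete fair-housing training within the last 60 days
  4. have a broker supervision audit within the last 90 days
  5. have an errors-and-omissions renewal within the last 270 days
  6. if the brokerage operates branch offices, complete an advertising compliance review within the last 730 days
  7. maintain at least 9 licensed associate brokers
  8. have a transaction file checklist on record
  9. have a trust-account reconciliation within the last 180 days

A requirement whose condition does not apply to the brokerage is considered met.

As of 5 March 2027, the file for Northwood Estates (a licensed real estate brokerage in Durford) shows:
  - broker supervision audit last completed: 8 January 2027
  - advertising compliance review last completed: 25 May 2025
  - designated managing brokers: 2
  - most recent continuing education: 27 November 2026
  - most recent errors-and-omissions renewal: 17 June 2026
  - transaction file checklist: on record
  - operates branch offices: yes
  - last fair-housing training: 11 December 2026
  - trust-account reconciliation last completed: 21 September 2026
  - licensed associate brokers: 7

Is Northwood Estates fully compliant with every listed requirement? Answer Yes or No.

1. continuing education 98 days ago vs limit 90 → not met
2. designated managing brokers 2 ≥ 2 → met
3. fair-housing training 84 days ago vs limit 60 → not met
4. broker supervision audit 56 days ago vs limit 90 → met
5. errors-and-omissions renewal 261 days ago vs limit 270 → met
6. condition 'operates branch offices' holds; advertising compliance review 649 days ago vs limit 730 → met
7. licensed associate brokers 7 < 9 → not met
8. transaction file checklist present → met
9. trust-account reconciliation 165 days ago vs limit 180 → met
Not met: 1, 3, 7

No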